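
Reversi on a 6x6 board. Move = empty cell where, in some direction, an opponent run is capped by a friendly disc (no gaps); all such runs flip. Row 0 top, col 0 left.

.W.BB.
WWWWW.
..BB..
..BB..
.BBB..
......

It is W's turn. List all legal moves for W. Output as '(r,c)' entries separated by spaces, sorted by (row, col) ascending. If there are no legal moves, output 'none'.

(0,2): no bracket -> illegal
(0,5): no bracket -> illegal
(1,5): no bracket -> illegal
(2,1): no bracket -> illegal
(2,4): no bracket -> illegal
(3,0): no bracket -> illegal
(3,1): flips 1 -> legal
(3,4): flips 1 -> legal
(4,0): no bracket -> illegal
(4,4): flips 2 -> legal
(5,0): flips 3 -> legal
(5,1): no bracket -> illegal
(5,2): flips 3 -> legal
(5,3): flips 3 -> legal
(5,4): no bracket -> illegal

Answer: (3,1) (3,4) (4,4) (5,0) (5,2) (5,3)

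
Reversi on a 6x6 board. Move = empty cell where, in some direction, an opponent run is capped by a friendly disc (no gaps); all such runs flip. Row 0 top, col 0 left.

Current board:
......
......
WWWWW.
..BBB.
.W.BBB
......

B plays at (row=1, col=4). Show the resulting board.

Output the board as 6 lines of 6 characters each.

Place B at (1,4); scan 8 dirs for brackets.
Dir NW: first cell '.' (not opp) -> no flip
Dir N: first cell '.' (not opp) -> no flip
Dir NE: first cell '.' (not opp) -> no flip
Dir W: first cell '.' (not opp) -> no flip
Dir E: first cell '.' (not opp) -> no flip
Dir SW: opp run (2,3) capped by B -> flip
Dir S: opp run (2,4) capped by B -> flip
Dir SE: first cell '.' (not opp) -> no flip
All flips: (2,3) (2,4)

Answer: ......
....B.
WWWBB.
..BBB.
.W.BBB
......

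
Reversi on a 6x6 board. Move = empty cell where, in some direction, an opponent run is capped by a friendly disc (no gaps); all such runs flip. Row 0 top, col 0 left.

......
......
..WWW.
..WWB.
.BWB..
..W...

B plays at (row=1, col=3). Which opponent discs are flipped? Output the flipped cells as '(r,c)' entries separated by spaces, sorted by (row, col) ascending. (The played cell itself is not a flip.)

Dir NW: first cell '.' (not opp) -> no flip
Dir N: first cell '.' (not opp) -> no flip
Dir NE: first cell '.' (not opp) -> no flip
Dir W: first cell '.' (not opp) -> no flip
Dir E: first cell '.' (not opp) -> no flip
Dir SW: opp run (2,2), next='.' -> no flip
Dir S: opp run (2,3) (3,3) capped by B -> flip
Dir SE: opp run (2,4), next='.' -> no flip

Answer: (2,3) (3,3)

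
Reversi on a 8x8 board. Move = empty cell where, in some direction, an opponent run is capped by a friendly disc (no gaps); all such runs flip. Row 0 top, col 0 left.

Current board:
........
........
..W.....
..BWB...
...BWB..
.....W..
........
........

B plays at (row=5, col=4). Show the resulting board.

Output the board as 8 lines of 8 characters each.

Answer: ........
........
..W.....
..BWB...
...BBB..
....BW..
........
........

Derivation:
Place B at (5,4); scan 8 dirs for brackets.
Dir NW: first cell 'B' (not opp) -> no flip
Dir N: opp run (4,4) capped by B -> flip
Dir NE: first cell 'B' (not opp) -> no flip
Dir W: first cell '.' (not opp) -> no flip
Dir E: opp run (5,5), next='.' -> no flip
Dir SW: first cell '.' (not opp) -> no flip
Dir S: first cell '.' (not opp) -> no flip
Dir SE: first cell '.' (not opp) -> no flip
All flips: (4,4)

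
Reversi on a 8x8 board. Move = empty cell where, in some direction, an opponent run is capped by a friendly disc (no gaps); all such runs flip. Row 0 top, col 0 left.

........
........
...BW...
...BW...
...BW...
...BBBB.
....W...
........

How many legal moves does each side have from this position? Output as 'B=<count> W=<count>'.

Answer: B=8 W=8

Derivation:
-- B to move --
(1,3): no bracket -> illegal
(1,4): flips 3 -> legal
(1,5): flips 1 -> legal
(2,5): flips 2 -> legal
(3,5): flips 2 -> legal
(4,5): flips 2 -> legal
(6,3): no bracket -> illegal
(6,5): no bracket -> illegal
(7,3): flips 1 -> legal
(7,4): flips 1 -> legal
(7,5): flips 1 -> legal
B mobility = 8
-- W to move --
(1,2): flips 1 -> legal
(1,3): no bracket -> illegal
(1,4): no bracket -> illegal
(2,2): flips 2 -> legal
(3,2): flips 1 -> legal
(4,2): flips 3 -> legal
(4,5): no bracket -> illegal
(4,6): flips 1 -> legal
(4,7): no bracket -> illegal
(5,2): flips 1 -> legal
(5,7): no bracket -> illegal
(6,2): flips 1 -> legal
(6,3): no bracket -> illegal
(6,5): no bracket -> illegal
(6,6): flips 1 -> legal
(6,7): no bracket -> illegal
W mobility = 8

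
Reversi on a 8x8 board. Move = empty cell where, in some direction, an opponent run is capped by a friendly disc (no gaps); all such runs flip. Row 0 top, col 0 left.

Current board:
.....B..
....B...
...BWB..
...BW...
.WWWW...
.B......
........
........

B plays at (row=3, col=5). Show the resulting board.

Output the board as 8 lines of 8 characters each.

Answer: .....B..
....B...
...BWB..
...BBB..
.WWWW...
.B......
........
........

Derivation:
Place B at (3,5); scan 8 dirs for brackets.
Dir NW: opp run (2,4), next='.' -> no flip
Dir N: first cell 'B' (not opp) -> no flip
Dir NE: first cell '.' (not opp) -> no flip
Dir W: opp run (3,4) capped by B -> flip
Dir E: first cell '.' (not opp) -> no flip
Dir SW: opp run (4,4), next='.' -> no flip
Dir S: first cell '.' (not opp) -> no flip
Dir SE: first cell '.' (not opp) -> no flip
All flips: (3,4)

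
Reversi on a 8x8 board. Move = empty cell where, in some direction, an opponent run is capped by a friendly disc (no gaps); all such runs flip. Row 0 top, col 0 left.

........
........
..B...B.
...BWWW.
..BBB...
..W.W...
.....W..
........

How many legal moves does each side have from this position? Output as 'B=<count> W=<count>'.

-- B to move --
(2,3): no bracket -> illegal
(2,4): flips 1 -> legal
(2,5): flips 1 -> legal
(2,7): no bracket -> illegal
(3,7): flips 3 -> legal
(4,1): no bracket -> illegal
(4,5): no bracket -> illegal
(4,6): flips 1 -> legal
(4,7): no bracket -> illegal
(5,1): no bracket -> illegal
(5,3): no bracket -> illegal
(5,5): no bracket -> illegal
(5,6): no bracket -> illegal
(6,1): flips 1 -> legal
(6,2): flips 1 -> legal
(6,3): no bracket -> illegal
(6,4): flips 1 -> legal
(6,6): no bracket -> illegal
(7,4): no bracket -> illegal
(7,5): no bracket -> illegal
(7,6): flips 2 -> legal
B mobility = 8
-- W to move --
(1,1): no bracket -> illegal
(1,2): no bracket -> illegal
(1,3): no bracket -> illegal
(1,5): no bracket -> illegal
(1,6): flips 1 -> legal
(1,7): flips 1 -> legal
(2,1): no bracket -> illegal
(2,3): no bracket -> illegal
(2,4): no bracket -> illegal
(2,5): no bracket -> illegal
(2,7): no bracket -> illegal
(3,1): no bracket -> illegal
(3,2): flips 3 -> legal
(3,7): no bracket -> illegal
(4,1): no bracket -> illegal
(4,5): no bracket -> illegal
(5,1): no bracket -> illegal
(5,3): flips 1 -> legal
(5,5): no bracket -> illegal
W mobility = 4

Answer: B=8 W=4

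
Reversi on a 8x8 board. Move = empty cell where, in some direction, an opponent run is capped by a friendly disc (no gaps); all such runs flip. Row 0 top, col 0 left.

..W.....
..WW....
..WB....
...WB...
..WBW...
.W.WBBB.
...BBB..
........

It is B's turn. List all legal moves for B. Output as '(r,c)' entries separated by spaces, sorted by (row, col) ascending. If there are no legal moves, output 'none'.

(0,1): flips 1 -> legal
(0,3): flips 1 -> legal
(0,4): no bracket -> illegal
(1,1): flips 3 -> legal
(1,4): no bracket -> illegal
(2,1): flips 1 -> legal
(2,4): no bracket -> illegal
(3,1): flips 2 -> legal
(3,2): flips 1 -> legal
(3,5): no bracket -> illegal
(4,0): no bracket -> illegal
(4,1): flips 1 -> legal
(4,5): flips 1 -> legal
(5,0): no bracket -> illegal
(5,2): flips 1 -> legal
(6,0): no bracket -> illegal
(6,1): no bracket -> illegal
(6,2): no bracket -> illegal

Answer: (0,1) (0,3) (1,1) (2,1) (3,1) (3,2) (4,1) (4,5) (5,2)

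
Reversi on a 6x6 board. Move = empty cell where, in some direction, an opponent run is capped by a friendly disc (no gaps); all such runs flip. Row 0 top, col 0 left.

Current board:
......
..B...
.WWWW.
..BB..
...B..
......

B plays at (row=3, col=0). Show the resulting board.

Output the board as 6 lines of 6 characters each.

Answer: ......
..B...
.BWWW.
B.BB..
...B..
......

Derivation:
Place B at (3,0); scan 8 dirs for brackets.
Dir NW: edge -> no flip
Dir N: first cell '.' (not opp) -> no flip
Dir NE: opp run (2,1) capped by B -> flip
Dir W: edge -> no flip
Dir E: first cell '.' (not opp) -> no flip
Dir SW: edge -> no flip
Dir S: first cell '.' (not opp) -> no flip
Dir SE: first cell '.' (not opp) -> no flip
All flips: (2,1)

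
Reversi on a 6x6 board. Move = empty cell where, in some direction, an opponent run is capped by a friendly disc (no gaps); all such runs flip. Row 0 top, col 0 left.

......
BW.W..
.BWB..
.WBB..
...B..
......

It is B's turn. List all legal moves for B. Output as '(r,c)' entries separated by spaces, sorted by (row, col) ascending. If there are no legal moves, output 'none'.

(0,0): flips 2 -> legal
(0,1): flips 1 -> legal
(0,2): no bracket -> illegal
(0,3): flips 1 -> legal
(0,4): no bracket -> illegal
(1,2): flips 2 -> legal
(1,4): no bracket -> illegal
(2,0): no bracket -> illegal
(2,4): no bracket -> illegal
(3,0): flips 1 -> legal
(4,0): no bracket -> illegal
(4,1): flips 1 -> legal
(4,2): no bracket -> illegal

Answer: (0,0) (0,1) (0,3) (1,2) (3,0) (4,1)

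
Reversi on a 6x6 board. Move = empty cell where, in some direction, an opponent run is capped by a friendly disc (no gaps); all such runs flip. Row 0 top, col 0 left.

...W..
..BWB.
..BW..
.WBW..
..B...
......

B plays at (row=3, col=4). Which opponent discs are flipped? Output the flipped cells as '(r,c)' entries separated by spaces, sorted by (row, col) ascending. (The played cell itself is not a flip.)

Answer: (2,3) (3,3)

Derivation:
Dir NW: opp run (2,3) capped by B -> flip
Dir N: first cell '.' (not opp) -> no flip
Dir NE: first cell '.' (not opp) -> no flip
Dir W: opp run (3,3) capped by B -> flip
Dir E: first cell '.' (not opp) -> no flip
Dir SW: first cell '.' (not opp) -> no flip
Dir S: first cell '.' (not opp) -> no flip
Dir SE: first cell '.' (not opp) -> no flip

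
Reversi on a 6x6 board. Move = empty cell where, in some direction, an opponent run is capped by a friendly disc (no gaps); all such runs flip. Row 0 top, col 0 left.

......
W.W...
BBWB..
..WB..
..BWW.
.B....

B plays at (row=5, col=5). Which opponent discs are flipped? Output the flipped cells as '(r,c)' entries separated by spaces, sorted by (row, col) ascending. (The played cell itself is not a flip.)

Answer: (4,4)

Derivation:
Dir NW: opp run (4,4) capped by B -> flip
Dir N: first cell '.' (not opp) -> no flip
Dir NE: edge -> no flip
Dir W: first cell '.' (not opp) -> no flip
Dir E: edge -> no flip
Dir SW: edge -> no flip
Dir S: edge -> no flip
Dir SE: edge -> no flip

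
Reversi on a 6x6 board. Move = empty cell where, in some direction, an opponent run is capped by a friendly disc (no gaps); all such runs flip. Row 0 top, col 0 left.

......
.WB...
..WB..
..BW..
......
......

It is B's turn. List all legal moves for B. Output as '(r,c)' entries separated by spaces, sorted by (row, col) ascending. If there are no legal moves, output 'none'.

Answer: (1,0) (2,1) (3,4) (4,3)

Derivation:
(0,0): no bracket -> illegal
(0,1): no bracket -> illegal
(0,2): no bracket -> illegal
(1,0): flips 1 -> legal
(1,3): no bracket -> illegal
(2,0): no bracket -> illegal
(2,1): flips 1 -> legal
(2,4): no bracket -> illegal
(3,1): no bracket -> illegal
(3,4): flips 1 -> legal
(4,2): no bracket -> illegal
(4,3): flips 1 -> legal
(4,4): no bracket -> illegal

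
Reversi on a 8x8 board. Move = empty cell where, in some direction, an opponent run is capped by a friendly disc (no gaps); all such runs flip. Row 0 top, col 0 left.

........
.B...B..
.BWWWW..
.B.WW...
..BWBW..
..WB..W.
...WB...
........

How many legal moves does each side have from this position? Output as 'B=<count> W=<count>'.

-- B to move --
(1,2): no bracket -> illegal
(1,3): flips 4 -> legal
(1,4): flips 2 -> legal
(1,6): no bracket -> illegal
(2,6): flips 4 -> legal
(3,2): no bracket -> illegal
(3,5): flips 1 -> legal
(3,6): no bracket -> illegal
(4,1): no bracket -> illegal
(4,6): flips 1 -> legal
(4,7): no bracket -> illegal
(5,1): flips 1 -> legal
(5,4): no bracket -> illegal
(5,5): no bracket -> illegal
(5,7): no bracket -> illegal
(6,1): no bracket -> illegal
(6,2): flips 2 -> legal
(6,5): no bracket -> illegal
(6,6): no bracket -> illegal
(6,7): no bracket -> illegal
(7,2): no bracket -> illegal
(7,3): flips 1 -> legal
(7,4): no bracket -> illegal
B mobility = 8
-- W to move --
(0,0): flips 1 -> legal
(0,1): no bracket -> illegal
(0,2): no bracket -> illegal
(0,4): no bracket -> illegal
(0,5): flips 1 -> legal
(0,6): flips 1 -> legal
(1,0): no bracket -> illegal
(1,2): no bracket -> illegal
(1,4): no bracket -> illegal
(1,6): no bracket -> illegal
(2,0): flips 1 -> legal
(2,6): no bracket -> illegal
(3,0): no bracket -> illegal
(3,2): flips 1 -> legal
(3,5): no bracket -> illegal
(4,0): flips 1 -> legal
(4,1): flips 1 -> legal
(5,1): flips 1 -> legal
(5,4): flips 2 -> legal
(5,5): flips 1 -> legal
(6,2): no bracket -> illegal
(6,5): flips 1 -> legal
(7,3): no bracket -> illegal
(7,4): no bracket -> illegal
(7,5): no bracket -> illegal
W mobility = 11

Answer: B=8 W=11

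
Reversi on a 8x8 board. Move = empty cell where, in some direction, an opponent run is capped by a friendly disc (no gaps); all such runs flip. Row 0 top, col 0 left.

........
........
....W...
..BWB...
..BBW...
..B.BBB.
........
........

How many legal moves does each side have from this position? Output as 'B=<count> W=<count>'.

Answer: B=5 W=7

Derivation:
-- B to move --
(1,3): no bracket -> illegal
(1,4): flips 1 -> legal
(1,5): flips 2 -> legal
(2,2): flips 2 -> legal
(2,3): flips 1 -> legal
(2,5): no bracket -> illegal
(3,5): no bracket -> illegal
(4,5): flips 1 -> legal
(5,3): no bracket -> illegal
B mobility = 5
-- W to move --
(2,1): no bracket -> illegal
(2,2): no bracket -> illegal
(2,3): no bracket -> illegal
(2,5): no bracket -> illegal
(3,1): flips 1 -> legal
(3,5): flips 1 -> legal
(4,1): flips 2 -> legal
(4,5): no bracket -> illegal
(4,6): no bracket -> illegal
(4,7): no bracket -> illegal
(5,1): flips 1 -> legal
(5,3): flips 1 -> legal
(5,7): no bracket -> illegal
(6,1): no bracket -> illegal
(6,2): no bracket -> illegal
(6,3): no bracket -> illegal
(6,4): flips 1 -> legal
(6,5): no bracket -> illegal
(6,6): flips 1 -> legal
(6,7): no bracket -> illegal
W mobility = 7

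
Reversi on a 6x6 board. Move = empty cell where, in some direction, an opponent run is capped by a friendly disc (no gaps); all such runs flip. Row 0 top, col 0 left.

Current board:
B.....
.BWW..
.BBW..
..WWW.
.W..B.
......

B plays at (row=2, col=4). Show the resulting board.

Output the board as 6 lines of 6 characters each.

Answer: B.....
.BWW..
.BBBB.
..WWB.
.W..B.
......

Derivation:
Place B at (2,4); scan 8 dirs for brackets.
Dir NW: opp run (1,3), next='.' -> no flip
Dir N: first cell '.' (not opp) -> no flip
Dir NE: first cell '.' (not opp) -> no flip
Dir W: opp run (2,3) capped by B -> flip
Dir E: first cell '.' (not opp) -> no flip
Dir SW: opp run (3,3), next='.' -> no flip
Dir S: opp run (3,4) capped by B -> flip
Dir SE: first cell '.' (not opp) -> no flip
All flips: (2,3) (3,4)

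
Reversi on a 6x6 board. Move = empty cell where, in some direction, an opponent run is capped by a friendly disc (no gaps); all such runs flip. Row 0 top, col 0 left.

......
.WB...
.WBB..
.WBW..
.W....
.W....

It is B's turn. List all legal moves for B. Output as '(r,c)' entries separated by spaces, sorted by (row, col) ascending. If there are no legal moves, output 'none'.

Answer: (0,0) (1,0) (2,0) (3,0) (3,4) (4,0) (4,3) (4,4) (5,0)

Derivation:
(0,0): flips 1 -> legal
(0,1): no bracket -> illegal
(0,2): no bracket -> illegal
(1,0): flips 2 -> legal
(2,0): flips 1 -> legal
(2,4): no bracket -> illegal
(3,0): flips 2 -> legal
(3,4): flips 1 -> legal
(4,0): flips 1 -> legal
(4,2): no bracket -> illegal
(4,3): flips 1 -> legal
(4,4): flips 1 -> legal
(5,0): flips 1 -> legal
(5,2): no bracket -> illegal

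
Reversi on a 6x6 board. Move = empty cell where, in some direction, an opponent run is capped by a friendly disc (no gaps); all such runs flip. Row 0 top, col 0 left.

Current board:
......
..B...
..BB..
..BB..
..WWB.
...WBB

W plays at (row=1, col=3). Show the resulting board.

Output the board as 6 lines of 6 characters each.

Answer: ......
..BW..
..BW..
..BW..
..WWB.
...WBB

Derivation:
Place W at (1,3); scan 8 dirs for brackets.
Dir NW: first cell '.' (not opp) -> no flip
Dir N: first cell '.' (not opp) -> no flip
Dir NE: first cell '.' (not opp) -> no flip
Dir W: opp run (1,2), next='.' -> no flip
Dir E: first cell '.' (not opp) -> no flip
Dir SW: opp run (2,2), next='.' -> no flip
Dir S: opp run (2,3) (3,3) capped by W -> flip
Dir SE: first cell '.' (not opp) -> no flip
All flips: (2,3) (3,3)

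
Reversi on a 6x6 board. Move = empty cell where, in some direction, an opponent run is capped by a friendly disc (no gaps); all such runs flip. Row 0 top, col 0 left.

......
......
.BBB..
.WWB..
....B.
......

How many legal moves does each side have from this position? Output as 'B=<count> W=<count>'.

-- B to move --
(2,0): no bracket -> illegal
(3,0): flips 2 -> legal
(4,0): flips 1 -> legal
(4,1): flips 2 -> legal
(4,2): flips 1 -> legal
(4,3): flips 1 -> legal
B mobility = 5
-- W to move --
(1,0): flips 1 -> legal
(1,1): flips 1 -> legal
(1,2): flips 1 -> legal
(1,3): flips 1 -> legal
(1,4): flips 1 -> legal
(2,0): no bracket -> illegal
(2,4): no bracket -> illegal
(3,0): no bracket -> illegal
(3,4): flips 1 -> legal
(3,5): no bracket -> illegal
(4,2): no bracket -> illegal
(4,3): no bracket -> illegal
(4,5): no bracket -> illegal
(5,3): no bracket -> illegal
(5,4): no bracket -> illegal
(5,5): no bracket -> illegal
W mobility = 6

Answer: B=5 W=6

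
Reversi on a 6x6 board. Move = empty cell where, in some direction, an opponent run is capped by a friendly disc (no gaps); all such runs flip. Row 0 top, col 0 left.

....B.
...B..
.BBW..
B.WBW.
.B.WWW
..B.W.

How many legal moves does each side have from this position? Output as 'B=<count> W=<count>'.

Answer: B=8 W=6

Derivation:
-- B to move --
(1,2): no bracket -> illegal
(1,4): flips 2 -> legal
(2,4): flips 1 -> legal
(2,5): flips 2 -> legal
(3,1): flips 1 -> legal
(3,5): flips 1 -> legal
(4,2): flips 1 -> legal
(5,3): flips 1 -> legal
(5,5): flips 1 -> legal
B mobility = 8
-- W to move --
(0,2): no bracket -> illegal
(0,3): flips 1 -> legal
(0,5): no bracket -> illegal
(1,0): flips 1 -> legal
(1,1): flips 2 -> legal
(1,2): flips 1 -> legal
(1,4): no bracket -> illegal
(1,5): no bracket -> illegal
(2,0): flips 2 -> legal
(2,4): no bracket -> illegal
(3,1): no bracket -> illegal
(4,0): no bracket -> illegal
(4,2): no bracket -> illegal
(5,0): flips 1 -> legal
(5,1): no bracket -> illegal
(5,3): no bracket -> illegal
W mobility = 6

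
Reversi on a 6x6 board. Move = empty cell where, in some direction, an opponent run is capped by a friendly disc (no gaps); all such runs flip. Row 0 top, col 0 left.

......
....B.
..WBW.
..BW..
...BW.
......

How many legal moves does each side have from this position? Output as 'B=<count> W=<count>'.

Answer: B=5 W=5

Derivation:
-- B to move --
(1,1): no bracket -> illegal
(1,2): flips 1 -> legal
(1,3): no bracket -> illegal
(1,5): no bracket -> illegal
(2,1): flips 1 -> legal
(2,5): flips 1 -> legal
(3,1): no bracket -> illegal
(3,4): flips 2 -> legal
(3,5): no bracket -> illegal
(4,2): no bracket -> illegal
(4,5): flips 1 -> legal
(5,3): no bracket -> illegal
(5,4): no bracket -> illegal
(5,5): no bracket -> illegal
B mobility = 5
-- W to move --
(0,3): no bracket -> illegal
(0,4): flips 1 -> legal
(0,5): no bracket -> illegal
(1,2): no bracket -> illegal
(1,3): flips 1 -> legal
(1,5): no bracket -> illegal
(2,1): no bracket -> illegal
(2,5): no bracket -> illegal
(3,1): flips 1 -> legal
(3,4): no bracket -> illegal
(4,1): no bracket -> illegal
(4,2): flips 2 -> legal
(5,2): no bracket -> illegal
(5,3): flips 1 -> legal
(5,4): no bracket -> illegal
W mobility = 5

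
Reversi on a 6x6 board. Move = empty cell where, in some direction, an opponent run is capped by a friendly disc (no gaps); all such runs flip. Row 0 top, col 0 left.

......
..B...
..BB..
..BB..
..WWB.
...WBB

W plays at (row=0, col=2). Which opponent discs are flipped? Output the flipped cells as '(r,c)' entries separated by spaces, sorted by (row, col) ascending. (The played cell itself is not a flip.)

Answer: (1,2) (2,2) (3,2)

Derivation:
Dir NW: edge -> no flip
Dir N: edge -> no flip
Dir NE: edge -> no flip
Dir W: first cell '.' (not opp) -> no flip
Dir E: first cell '.' (not opp) -> no flip
Dir SW: first cell '.' (not opp) -> no flip
Dir S: opp run (1,2) (2,2) (3,2) capped by W -> flip
Dir SE: first cell '.' (not opp) -> no flip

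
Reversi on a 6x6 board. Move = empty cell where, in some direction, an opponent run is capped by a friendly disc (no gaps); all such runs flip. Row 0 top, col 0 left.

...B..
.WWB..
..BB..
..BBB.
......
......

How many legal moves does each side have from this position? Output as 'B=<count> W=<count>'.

-- B to move --
(0,0): flips 1 -> legal
(0,1): flips 1 -> legal
(0,2): flips 1 -> legal
(1,0): flips 2 -> legal
(2,0): no bracket -> illegal
(2,1): flips 1 -> legal
B mobility = 5
-- W to move --
(0,2): no bracket -> illegal
(0,4): no bracket -> illegal
(1,4): flips 1 -> legal
(2,1): no bracket -> illegal
(2,4): no bracket -> illegal
(2,5): no bracket -> illegal
(3,1): no bracket -> illegal
(3,5): no bracket -> illegal
(4,1): no bracket -> illegal
(4,2): flips 2 -> legal
(4,3): no bracket -> illegal
(4,4): flips 2 -> legal
(4,5): flips 2 -> legal
W mobility = 4

Answer: B=5 W=4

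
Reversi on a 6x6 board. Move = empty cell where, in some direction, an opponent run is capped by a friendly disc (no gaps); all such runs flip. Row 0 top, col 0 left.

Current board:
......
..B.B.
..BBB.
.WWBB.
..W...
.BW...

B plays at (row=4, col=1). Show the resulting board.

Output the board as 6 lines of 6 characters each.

Place B at (4,1); scan 8 dirs for brackets.
Dir NW: first cell '.' (not opp) -> no flip
Dir N: opp run (3,1), next='.' -> no flip
Dir NE: opp run (3,2) capped by B -> flip
Dir W: first cell '.' (not opp) -> no flip
Dir E: opp run (4,2), next='.' -> no flip
Dir SW: first cell '.' (not opp) -> no flip
Dir S: first cell 'B' (not opp) -> no flip
Dir SE: opp run (5,2), next=edge -> no flip
All flips: (3,2)

Answer: ......
..B.B.
..BBB.
.WBBB.
.BW...
.BW...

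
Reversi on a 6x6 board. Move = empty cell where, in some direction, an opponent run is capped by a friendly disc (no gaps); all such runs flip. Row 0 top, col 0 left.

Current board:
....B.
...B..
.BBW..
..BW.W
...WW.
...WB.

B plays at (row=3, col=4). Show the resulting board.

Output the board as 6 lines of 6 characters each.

Place B at (3,4); scan 8 dirs for brackets.
Dir NW: opp run (2,3), next='.' -> no flip
Dir N: first cell '.' (not opp) -> no flip
Dir NE: first cell '.' (not opp) -> no flip
Dir W: opp run (3,3) capped by B -> flip
Dir E: opp run (3,5), next=edge -> no flip
Dir SW: opp run (4,3), next='.' -> no flip
Dir S: opp run (4,4) capped by B -> flip
Dir SE: first cell '.' (not opp) -> no flip
All flips: (3,3) (4,4)

Answer: ....B.
...B..
.BBW..
..BBBW
...WB.
...WB.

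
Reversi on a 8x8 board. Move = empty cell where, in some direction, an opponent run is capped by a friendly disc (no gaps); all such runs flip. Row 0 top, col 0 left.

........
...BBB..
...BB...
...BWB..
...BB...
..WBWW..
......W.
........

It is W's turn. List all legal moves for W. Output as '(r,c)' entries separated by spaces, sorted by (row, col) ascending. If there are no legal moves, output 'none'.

Answer: (0,4) (1,2) (2,2) (3,2) (3,6)

Derivation:
(0,2): no bracket -> illegal
(0,3): no bracket -> illegal
(0,4): flips 2 -> legal
(0,5): no bracket -> illegal
(0,6): no bracket -> illegal
(1,2): flips 1 -> legal
(1,6): no bracket -> illegal
(2,2): flips 2 -> legal
(2,5): no bracket -> illegal
(2,6): no bracket -> illegal
(3,2): flips 2 -> legal
(3,6): flips 1 -> legal
(4,2): no bracket -> illegal
(4,5): no bracket -> illegal
(4,6): no bracket -> illegal
(6,2): no bracket -> illegal
(6,3): no bracket -> illegal
(6,4): no bracket -> illegal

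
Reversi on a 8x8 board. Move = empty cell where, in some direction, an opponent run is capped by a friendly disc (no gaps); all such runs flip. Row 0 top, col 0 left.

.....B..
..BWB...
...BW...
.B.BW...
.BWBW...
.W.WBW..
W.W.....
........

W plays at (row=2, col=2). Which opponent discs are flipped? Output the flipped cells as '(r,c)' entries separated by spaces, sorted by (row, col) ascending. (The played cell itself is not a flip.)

Dir NW: first cell '.' (not opp) -> no flip
Dir N: opp run (1,2), next='.' -> no flip
Dir NE: first cell 'W' (not opp) -> no flip
Dir W: first cell '.' (not opp) -> no flip
Dir E: opp run (2,3) capped by W -> flip
Dir SW: opp run (3,1), next='.' -> no flip
Dir S: first cell '.' (not opp) -> no flip
Dir SE: opp run (3,3) capped by W -> flip

Answer: (2,3) (3,3)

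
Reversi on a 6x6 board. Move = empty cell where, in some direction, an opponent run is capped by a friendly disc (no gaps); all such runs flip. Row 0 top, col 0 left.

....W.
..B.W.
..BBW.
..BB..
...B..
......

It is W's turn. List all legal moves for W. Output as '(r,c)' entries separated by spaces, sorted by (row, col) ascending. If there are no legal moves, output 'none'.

(0,1): no bracket -> illegal
(0,2): no bracket -> illegal
(0,3): no bracket -> illegal
(1,1): no bracket -> illegal
(1,3): no bracket -> illegal
(2,1): flips 2 -> legal
(3,1): no bracket -> illegal
(3,4): no bracket -> illegal
(4,1): flips 2 -> legal
(4,2): flips 1 -> legal
(4,4): no bracket -> illegal
(5,2): no bracket -> illegal
(5,3): no bracket -> illegal
(5,4): no bracket -> illegal

Answer: (2,1) (4,1) (4,2)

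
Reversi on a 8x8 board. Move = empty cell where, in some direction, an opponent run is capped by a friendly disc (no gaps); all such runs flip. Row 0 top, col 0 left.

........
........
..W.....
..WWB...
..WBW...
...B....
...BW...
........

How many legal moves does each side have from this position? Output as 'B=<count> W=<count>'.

Answer: B=9 W=5

Derivation:
-- B to move --
(1,1): no bracket -> illegal
(1,2): no bracket -> illegal
(1,3): no bracket -> illegal
(2,1): flips 1 -> legal
(2,3): flips 1 -> legal
(2,4): no bracket -> illegal
(3,1): flips 3 -> legal
(3,5): flips 1 -> legal
(4,1): flips 1 -> legal
(4,5): flips 1 -> legal
(5,1): no bracket -> illegal
(5,2): no bracket -> illegal
(5,4): flips 1 -> legal
(5,5): no bracket -> illegal
(6,5): flips 1 -> legal
(7,3): no bracket -> illegal
(7,4): no bracket -> illegal
(7,5): flips 1 -> legal
B mobility = 9
-- W to move --
(2,3): no bracket -> illegal
(2,4): flips 1 -> legal
(2,5): no bracket -> illegal
(3,5): flips 1 -> legal
(4,5): no bracket -> illegal
(5,2): no bracket -> illegal
(5,4): flips 1 -> legal
(6,2): flips 2 -> legal
(7,2): no bracket -> illegal
(7,3): flips 3 -> legal
(7,4): no bracket -> illegal
W mobility = 5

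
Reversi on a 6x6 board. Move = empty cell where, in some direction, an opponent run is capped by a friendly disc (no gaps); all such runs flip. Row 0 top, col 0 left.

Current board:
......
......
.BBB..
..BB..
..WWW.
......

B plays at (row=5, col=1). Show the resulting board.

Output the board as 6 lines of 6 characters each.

Answer: ......
......
.BBB..
..BB..
..BWW.
.B....

Derivation:
Place B at (5,1); scan 8 dirs for brackets.
Dir NW: first cell '.' (not opp) -> no flip
Dir N: first cell '.' (not opp) -> no flip
Dir NE: opp run (4,2) capped by B -> flip
Dir W: first cell '.' (not opp) -> no flip
Dir E: first cell '.' (not opp) -> no flip
Dir SW: edge -> no flip
Dir S: edge -> no flip
Dir SE: edge -> no flip
All flips: (4,2)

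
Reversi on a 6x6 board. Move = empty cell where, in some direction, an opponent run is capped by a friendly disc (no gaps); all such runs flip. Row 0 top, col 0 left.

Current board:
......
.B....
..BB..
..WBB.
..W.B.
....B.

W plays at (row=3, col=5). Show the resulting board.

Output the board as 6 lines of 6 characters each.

Place W at (3,5); scan 8 dirs for brackets.
Dir NW: first cell '.' (not opp) -> no flip
Dir N: first cell '.' (not opp) -> no flip
Dir NE: edge -> no flip
Dir W: opp run (3,4) (3,3) capped by W -> flip
Dir E: edge -> no flip
Dir SW: opp run (4,4), next='.' -> no flip
Dir S: first cell '.' (not opp) -> no flip
Dir SE: edge -> no flip
All flips: (3,3) (3,4)

Answer: ......
.B....
..BB..
..WWWW
..W.B.
....B.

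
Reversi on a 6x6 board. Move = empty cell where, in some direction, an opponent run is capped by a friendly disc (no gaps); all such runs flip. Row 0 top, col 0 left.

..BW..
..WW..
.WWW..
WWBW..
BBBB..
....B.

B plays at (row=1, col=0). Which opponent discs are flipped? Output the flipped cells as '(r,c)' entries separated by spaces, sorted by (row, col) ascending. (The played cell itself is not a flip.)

Answer: (2,1)

Derivation:
Dir NW: edge -> no flip
Dir N: first cell '.' (not opp) -> no flip
Dir NE: first cell '.' (not opp) -> no flip
Dir W: edge -> no flip
Dir E: first cell '.' (not opp) -> no flip
Dir SW: edge -> no flip
Dir S: first cell '.' (not opp) -> no flip
Dir SE: opp run (2,1) capped by B -> flip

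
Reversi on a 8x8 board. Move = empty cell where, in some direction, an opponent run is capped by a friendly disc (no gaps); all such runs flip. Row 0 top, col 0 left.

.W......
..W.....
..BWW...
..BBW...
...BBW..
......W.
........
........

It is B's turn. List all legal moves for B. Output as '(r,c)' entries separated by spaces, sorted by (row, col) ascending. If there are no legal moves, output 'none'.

Answer: (0,2) (1,3) (1,4) (1,5) (2,5) (3,5) (4,6)

Derivation:
(0,0): no bracket -> illegal
(0,2): flips 1 -> legal
(0,3): no bracket -> illegal
(1,0): no bracket -> illegal
(1,1): no bracket -> illegal
(1,3): flips 1 -> legal
(1,4): flips 3 -> legal
(1,5): flips 1 -> legal
(2,1): no bracket -> illegal
(2,5): flips 3 -> legal
(3,5): flips 1 -> legal
(3,6): no bracket -> illegal
(4,6): flips 1 -> legal
(4,7): no bracket -> illegal
(5,4): no bracket -> illegal
(5,5): no bracket -> illegal
(5,7): no bracket -> illegal
(6,5): no bracket -> illegal
(6,6): no bracket -> illegal
(6,7): no bracket -> illegal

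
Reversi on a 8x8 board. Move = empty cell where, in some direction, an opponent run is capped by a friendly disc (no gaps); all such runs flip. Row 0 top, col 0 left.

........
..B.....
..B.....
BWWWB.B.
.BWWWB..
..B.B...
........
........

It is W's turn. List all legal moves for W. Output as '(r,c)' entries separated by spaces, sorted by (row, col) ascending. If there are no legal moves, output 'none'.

(0,1): no bracket -> illegal
(0,2): flips 2 -> legal
(0,3): no bracket -> illegal
(1,1): flips 1 -> legal
(1,3): flips 1 -> legal
(2,0): no bracket -> illegal
(2,1): no bracket -> illegal
(2,3): no bracket -> illegal
(2,4): flips 1 -> legal
(2,5): flips 1 -> legal
(2,6): no bracket -> illegal
(2,7): no bracket -> illegal
(3,5): flips 1 -> legal
(3,7): no bracket -> illegal
(4,0): flips 1 -> legal
(4,6): flips 1 -> legal
(4,7): no bracket -> illegal
(5,0): flips 1 -> legal
(5,1): flips 1 -> legal
(5,3): no bracket -> illegal
(5,5): no bracket -> illegal
(5,6): no bracket -> illegal
(6,1): flips 1 -> legal
(6,2): flips 1 -> legal
(6,3): no bracket -> illegal
(6,4): flips 1 -> legal
(6,5): flips 1 -> legal

Answer: (0,2) (1,1) (1,3) (2,4) (2,5) (3,5) (4,0) (4,6) (5,0) (5,1) (6,1) (6,2) (6,4) (6,5)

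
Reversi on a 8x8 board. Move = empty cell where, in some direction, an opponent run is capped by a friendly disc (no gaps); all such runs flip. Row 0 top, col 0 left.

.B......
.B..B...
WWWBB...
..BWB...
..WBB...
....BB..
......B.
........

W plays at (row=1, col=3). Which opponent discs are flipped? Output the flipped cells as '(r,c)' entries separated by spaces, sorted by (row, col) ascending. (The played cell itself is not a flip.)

Answer: (2,3)

Derivation:
Dir NW: first cell '.' (not opp) -> no flip
Dir N: first cell '.' (not opp) -> no flip
Dir NE: first cell '.' (not opp) -> no flip
Dir W: first cell '.' (not opp) -> no flip
Dir E: opp run (1,4), next='.' -> no flip
Dir SW: first cell 'W' (not opp) -> no flip
Dir S: opp run (2,3) capped by W -> flip
Dir SE: opp run (2,4), next='.' -> no flip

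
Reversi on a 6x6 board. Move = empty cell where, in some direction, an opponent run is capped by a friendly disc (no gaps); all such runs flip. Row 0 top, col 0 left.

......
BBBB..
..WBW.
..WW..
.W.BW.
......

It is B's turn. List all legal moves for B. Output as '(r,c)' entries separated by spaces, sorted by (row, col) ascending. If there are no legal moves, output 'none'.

Answer: (2,1) (2,5) (3,1) (3,5) (4,2) (4,5) (5,0) (5,5)

Derivation:
(1,4): no bracket -> illegal
(1,5): no bracket -> illegal
(2,1): flips 2 -> legal
(2,5): flips 1 -> legal
(3,0): no bracket -> illegal
(3,1): flips 1 -> legal
(3,4): no bracket -> illegal
(3,5): flips 1 -> legal
(4,0): no bracket -> illegal
(4,2): flips 2 -> legal
(4,5): flips 1 -> legal
(5,0): flips 2 -> legal
(5,1): no bracket -> illegal
(5,2): no bracket -> illegal
(5,3): no bracket -> illegal
(5,4): no bracket -> illegal
(5,5): flips 3 -> legal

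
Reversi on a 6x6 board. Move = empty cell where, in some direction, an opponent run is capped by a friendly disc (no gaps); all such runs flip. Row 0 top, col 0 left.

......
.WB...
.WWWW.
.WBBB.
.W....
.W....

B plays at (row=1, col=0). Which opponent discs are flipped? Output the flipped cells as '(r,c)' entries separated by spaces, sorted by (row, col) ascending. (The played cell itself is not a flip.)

Answer: (1,1) (2,1)

Derivation:
Dir NW: edge -> no flip
Dir N: first cell '.' (not opp) -> no flip
Dir NE: first cell '.' (not opp) -> no flip
Dir W: edge -> no flip
Dir E: opp run (1,1) capped by B -> flip
Dir SW: edge -> no flip
Dir S: first cell '.' (not opp) -> no flip
Dir SE: opp run (2,1) capped by B -> flip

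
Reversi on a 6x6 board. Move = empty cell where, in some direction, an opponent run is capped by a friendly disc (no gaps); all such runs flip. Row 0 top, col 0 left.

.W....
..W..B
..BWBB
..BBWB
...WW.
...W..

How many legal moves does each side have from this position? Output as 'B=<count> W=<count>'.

-- B to move --
(0,0): no bracket -> illegal
(0,2): flips 1 -> legal
(0,3): no bracket -> illegal
(1,0): no bracket -> illegal
(1,1): no bracket -> illegal
(1,3): flips 1 -> legal
(1,4): flips 1 -> legal
(2,1): no bracket -> illegal
(4,2): no bracket -> illegal
(4,5): no bracket -> illegal
(5,2): flips 2 -> legal
(5,4): flips 3 -> legal
(5,5): flips 1 -> legal
B mobility = 6
-- W to move --
(0,4): no bracket -> illegal
(0,5): no bracket -> illegal
(1,1): flips 2 -> legal
(1,3): no bracket -> illegal
(1,4): flips 1 -> legal
(2,1): flips 2 -> legal
(3,1): flips 2 -> legal
(4,1): flips 1 -> legal
(4,2): flips 2 -> legal
(4,5): no bracket -> illegal
W mobility = 6

Answer: B=6 W=6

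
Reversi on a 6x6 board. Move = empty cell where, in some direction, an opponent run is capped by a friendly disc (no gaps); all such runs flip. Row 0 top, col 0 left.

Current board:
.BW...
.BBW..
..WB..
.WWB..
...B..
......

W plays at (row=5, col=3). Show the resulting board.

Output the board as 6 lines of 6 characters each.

Place W at (5,3); scan 8 dirs for brackets.
Dir NW: first cell '.' (not opp) -> no flip
Dir N: opp run (4,3) (3,3) (2,3) capped by W -> flip
Dir NE: first cell '.' (not opp) -> no flip
Dir W: first cell '.' (not opp) -> no flip
Dir E: first cell '.' (not opp) -> no flip
Dir SW: edge -> no flip
Dir S: edge -> no flip
Dir SE: edge -> no flip
All flips: (2,3) (3,3) (4,3)

Answer: .BW...
.BBW..
..WW..
.WWW..
...W..
...W..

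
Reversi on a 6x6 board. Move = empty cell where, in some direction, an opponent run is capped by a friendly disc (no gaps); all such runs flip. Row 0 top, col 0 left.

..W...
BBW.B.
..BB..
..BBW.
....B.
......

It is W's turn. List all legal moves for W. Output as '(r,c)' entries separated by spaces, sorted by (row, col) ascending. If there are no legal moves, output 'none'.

(0,0): no bracket -> illegal
(0,1): no bracket -> illegal
(0,3): no bracket -> illegal
(0,4): no bracket -> illegal
(0,5): no bracket -> illegal
(1,3): no bracket -> illegal
(1,5): no bracket -> illegal
(2,0): flips 1 -> legal
(2,1): no bracket -> illegal
(2,4): no bracket -> illegal
(2,5): no bracket -> illegal
(3,1): flips 2 -> legal
(3,5): no bracket -> illegal
(4,1): no bracket -> illegal
(4,2): flips 2 -> legal
(4,3): no bracket -> illegal
(4,5): no bracket -> illegal
(5,3): no bracket -> illegal
(5,4): flips 1 -> legal
(5,5): no bracket -> illegal

Answer: (2,0) (3,1) (4,2) (5,4)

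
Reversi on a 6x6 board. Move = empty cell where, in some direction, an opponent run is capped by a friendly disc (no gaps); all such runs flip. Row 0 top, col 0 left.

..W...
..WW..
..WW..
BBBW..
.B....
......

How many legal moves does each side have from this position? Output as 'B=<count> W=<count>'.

-- B to move --
(0,1): no bracket -> illegal
(0,3): no bracket -> illegal
(0,4): flips 2 -> legal
(1,1): no bracket -> illegal
(1,4): flips 1 -> legal
(2,1): no bracket -> illegal
(2,4): no bracket -> illegal
(3,4): flips 1 -> legal
(4,2): no bracket -> illegal
(4,3): no bracket -> illegal
(4,4): no bracket -> illegal
B mobility = 3
-- W to move --
(2,0): no bracket -> illegal
(2,1): no bracket -> illegal
(4,0): flips 1 -> legal
(4,2): flips 1 -> legal
(4,3): no bracket -> illegal
(5,0): flips 2 -> legal
(5,1): no bracket -> illegal
(5,2): no bracket -> illegal
W mobility = 3

Answer: B=3 W=3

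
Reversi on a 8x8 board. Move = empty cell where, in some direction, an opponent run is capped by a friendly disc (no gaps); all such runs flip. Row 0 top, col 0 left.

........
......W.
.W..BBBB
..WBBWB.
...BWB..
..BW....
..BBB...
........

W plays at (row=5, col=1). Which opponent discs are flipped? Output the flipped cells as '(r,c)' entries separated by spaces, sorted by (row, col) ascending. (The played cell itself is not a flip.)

Answer: (5,2)

Derivation:
Dir NW: first cell '.' (not opp) -> no flip
Dir N: first cell '.' (not opp) -> no flip
Dir NE: first cell '.' (not opp) -> no flip
Dir W: first cell '.' (not opp) -> no flip
Dir E: opp run (5,2) capped by W -> flip
Dir SW: first cell '.' (not opp) -> no flip
Dir S: first cell '.' (not opp) -> no flip
Dir SE: opp run (6,2), next='.' -> no flip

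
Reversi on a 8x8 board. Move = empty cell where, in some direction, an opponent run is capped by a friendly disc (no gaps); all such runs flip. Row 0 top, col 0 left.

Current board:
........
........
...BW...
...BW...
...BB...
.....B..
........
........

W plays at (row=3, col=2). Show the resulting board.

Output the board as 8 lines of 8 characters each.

Answer: ........
........
...BW...
..WWW...
...BB...
.....B..
........
........

Derivation:
Place W at (3,2); scan 8 dirs for brackets.
Dir NW: first cell '.' (not opp) -> no flip
Dir N: first cell '.' (not opp) -> no flip
Dir NE: opp run (2,3), next='.' -> no flip
Dir W: first cell '.' (not opp) -> no flip
Dir E: opp run (3,3) capped by W -> flip
Dir SW: first cell '.' (not opp) -> no flip
Dir S: first cell '.' (not opp) -> no flip
Dir SE: opp run (4,3), next='.' -> no flip
All flips: (3,3)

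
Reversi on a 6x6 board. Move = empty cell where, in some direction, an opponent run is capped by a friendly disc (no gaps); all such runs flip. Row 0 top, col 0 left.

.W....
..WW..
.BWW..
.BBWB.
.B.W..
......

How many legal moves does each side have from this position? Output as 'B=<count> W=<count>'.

-- B to move --
(0,0): no bracket -> illegal
(0,2): flips 2 -> legal
(0,3): flips 1 -> legal
(0,4): flips 2 -> legal
(1,0): no bracket -> illegal
(1,1): no bracket -> illegal
(1,4): flips 1 -> legal
(2,4): flips 2 -> legal
(4,2): no bracket -> illegal
(4,4): no bracket -> illegal
(5,2): flips 1 -> legal
(5,3): no bracket -> illegal
(5,4): flips 1 -> legal
B mobility = 7
-- W to move --
(1,0): flips 2 -> legal
(1,1): no bracket -> illegal
(2,0): flips 1 -> legal
(2,4): no bracket -> illegal
(2,5): flips 1 -> legal
(3,0): flips 3 -> legal
(3,5): flips 1 -> legal
(4,0): flips 1 -> legal
(4,2): flips 1 -> legal
(4,4): no bracket -> illegal
(4,5): flips 1 -> legal
(5,0): flips 2 -> legal
(5,1): no bracket -> illegal
(5,2): no bracket -> illegal
W mobility = 9

Answer: B=7 W=9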